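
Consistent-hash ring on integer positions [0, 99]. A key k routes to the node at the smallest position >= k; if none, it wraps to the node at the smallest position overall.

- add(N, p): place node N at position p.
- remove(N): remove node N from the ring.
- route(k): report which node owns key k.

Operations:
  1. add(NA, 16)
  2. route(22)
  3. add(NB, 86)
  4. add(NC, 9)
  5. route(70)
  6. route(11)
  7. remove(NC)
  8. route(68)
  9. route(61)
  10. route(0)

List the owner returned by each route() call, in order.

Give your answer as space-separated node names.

Op 1: add NA@16 -> ring=[16:NA]
Op 2: route key 22: none >= 22, wrap to smallest pos 16 -> NA
Op 3: add NB@86 -> ring=[16:NA,86:NB]
Op 4: add NC@9 -> ring=[9:NC,16:NA,86:NB]
Op 5: route key 70: smallest pos >= 70 is 86 -> NB
Op 6: route key 11: smallest pos >= 11 is 16 -> NA
Op 7: remove NC -> ring=[16:NA,86:NB]
Op 8: route key 68: smallest pos >= 68 is 86 -> NB
Op 9: route key 61: smallest pos >= 61 is 86 -> NB
Op 10: route key 0: smallest pos >= 0 is 16 -> NA

Answer: NA NB NA NB NB NA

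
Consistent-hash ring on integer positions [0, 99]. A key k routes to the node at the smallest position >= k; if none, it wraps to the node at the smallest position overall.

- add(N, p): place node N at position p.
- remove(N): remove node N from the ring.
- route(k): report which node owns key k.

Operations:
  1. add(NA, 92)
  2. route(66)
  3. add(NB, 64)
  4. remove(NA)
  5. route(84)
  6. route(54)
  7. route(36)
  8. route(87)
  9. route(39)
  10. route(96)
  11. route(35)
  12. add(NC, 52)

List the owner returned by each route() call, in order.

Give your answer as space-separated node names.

Answer: NA NB NB NB NB NB NB NB

Derivation:
Op 1: add NA@92 -> ring=[92:NA]
Op 2: route key 66: smallest pos >= 66 is 92 -> NA
Op 3: add NB@64 -> ring=[64:NB,92:NA]
Op 4: remove NA -> ring=[64:NB]
Op 5: route key 84: none >= 84, wrap to smallest pos 64 -> NB
Op 6: route key 54: smallest pos >= 54 is 64 -> NB
Op 7: route key 36: smallest pos >= 36 is 64 -> NB
Op 8: route key 87: none >= 87, wrap to smallest pos 64 -> NB
Op 9: route key 39: smallest pos >= 39 is 64 -> NB
Op 10: route key 96: none >= 96, wrap to smallest pos 64 -> NB
Op 11: route key 35: smallest pos >= 35 is 64 -> NB
Op 12: add NC@52 -> ring=[52:NC,64:NB]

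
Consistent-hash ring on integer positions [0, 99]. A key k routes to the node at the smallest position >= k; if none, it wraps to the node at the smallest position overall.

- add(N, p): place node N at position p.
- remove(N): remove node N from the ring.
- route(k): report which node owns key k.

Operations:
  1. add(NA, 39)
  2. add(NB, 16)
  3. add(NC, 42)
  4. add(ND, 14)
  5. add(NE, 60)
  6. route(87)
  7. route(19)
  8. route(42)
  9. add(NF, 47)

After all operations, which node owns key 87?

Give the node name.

Answer: ND

Derivation:
Op 1: add NA@39 -> ring=[39:NA]
Op 2: add NB@16 -> ring=[16:NB,39:NA]
Op 3: add NC@42 -> ring=[16:NB,39:NA,42:NC]
Op 4: add ND@14 -> ring=[14:ND,16:NB,39:NA,42:NC]
Op 5: add NE@60 -> ring=[14:ND,16:NB,39:NA,42:NC,60:NE]
Op 6: route key 87: none >= 87, wrap to smallest pos 14 -> ND
Op 7: route key 19: smallest pos >= 19 is 39 -> NA
Op 8: route key 42: smallest pos >= 42 is 42 -> NC
Op 9: add NF@47 -> ring=[14:ND,16:NB,39:NA,42:NC,47:NF,60:NE]
Final route key 87: none >= 87, wrap to smallest pos 14 -> ND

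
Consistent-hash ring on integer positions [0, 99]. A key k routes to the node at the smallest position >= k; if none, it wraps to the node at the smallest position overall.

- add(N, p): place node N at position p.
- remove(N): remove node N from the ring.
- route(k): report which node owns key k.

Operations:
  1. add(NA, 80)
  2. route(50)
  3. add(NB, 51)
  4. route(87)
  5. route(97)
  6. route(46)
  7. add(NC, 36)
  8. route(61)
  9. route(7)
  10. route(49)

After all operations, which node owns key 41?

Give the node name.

Op 1: add NA@80 -> ring=[80:NA]
Op 2: route key 50: smallest pos >= 50 is 80 -> NA
Op 3: add NB@51 -> ring=[51:NB,80:NA]
Op 4: route key 87: none >= 87, wrap to smallest pos 51 -> NB
Op 5: route key 97: none >= 97, wrap to smallest pos 51 -> NB
Op 6: route key 46: smallest pos >= 46 is 51 -> NB
Op 7: add NC@36 -> ring=[36:NC,51:NB,80:NA]
Op 8: route key 61: smallest pos >= 61 is 80 -> NA
Op 9: route key 7: smallest pos >= 7 is 36 -> NC
Op 10: route key 49: smallest pos >= 49 is 51 -> NB
Final route key 41: smallest pos >= 41 is 51 -> NB

Answer: NB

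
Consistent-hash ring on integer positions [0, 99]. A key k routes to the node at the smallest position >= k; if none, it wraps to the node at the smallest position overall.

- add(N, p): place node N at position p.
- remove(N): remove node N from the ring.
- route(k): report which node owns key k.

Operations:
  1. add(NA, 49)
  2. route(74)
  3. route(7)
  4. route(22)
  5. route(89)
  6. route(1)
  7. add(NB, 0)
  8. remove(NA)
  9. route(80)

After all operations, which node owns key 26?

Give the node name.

Op 1: add NA@49 -> ring=[49:NA]
Op 2: route key 74: none >= 74, wrap to smallest pos 49 -> NA
Op 3: route key 7: smallest pos >= 7 is 49 -> NA
Op 4: route key 22: smallest pos >= 22 is 49 -> NA
Op 5: route key 89: none >= 89, wrap to smallest pos 49 -> NA
Op 6: route key 1: smallest pos >= 1 is 49 -> NA
Op 7: add NB@0 -> ring=[0:NB,49:NA]
Op 8: remove NA -> ring=[0:NB]
Op 9: route key 80: none >= 80, wrap to smallest pos 0 -> NB
Final route key 26: none >= 26, wrap to smallest pos 0 -> NB

Answer: NB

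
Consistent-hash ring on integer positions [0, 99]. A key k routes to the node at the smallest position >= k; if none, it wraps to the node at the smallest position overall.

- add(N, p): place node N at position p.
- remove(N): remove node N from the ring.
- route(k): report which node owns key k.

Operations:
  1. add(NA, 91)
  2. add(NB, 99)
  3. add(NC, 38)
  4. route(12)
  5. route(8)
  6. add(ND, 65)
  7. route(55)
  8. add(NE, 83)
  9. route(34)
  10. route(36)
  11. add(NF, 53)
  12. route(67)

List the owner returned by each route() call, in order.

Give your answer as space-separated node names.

Op 1: add NA@91 -> ring=[91:NA]
Op 2: add NB@99 -> ring=[91:NA,99:NB]
Op 3: add NC@38 -> ring=[38:NC,91:NA,99:NB]
Op 4: route key 12: smallest pos >= 12 is 38 -> NC
Op 5: route key 8: smallest pos >= 8 is 38 -> NC
Op 6: add ND@65 -> ring=[38:NC,65:ND,91:NA,99:NB]
Op 7: route key 55: smallest pos >= 55 is 65 -> ND
Op 8: add NE@83 -> ring=[38:NC,65:ND,83:NE,91:NA,99:NB]
Op 9: route key 34: smallest pos >= 34 is 38 -> NC
Op 10: route key 36: smallest pos >= 36 is 38 -> NC
Op 11: add NF@53 -> ring=[38:NC,53:NF,65:ND,83:NE,91:NA,99:NB]
Op 12: route key 67: smallest pos >= 67 is 83 -> NE

Answer: NC NC ND NC NC NE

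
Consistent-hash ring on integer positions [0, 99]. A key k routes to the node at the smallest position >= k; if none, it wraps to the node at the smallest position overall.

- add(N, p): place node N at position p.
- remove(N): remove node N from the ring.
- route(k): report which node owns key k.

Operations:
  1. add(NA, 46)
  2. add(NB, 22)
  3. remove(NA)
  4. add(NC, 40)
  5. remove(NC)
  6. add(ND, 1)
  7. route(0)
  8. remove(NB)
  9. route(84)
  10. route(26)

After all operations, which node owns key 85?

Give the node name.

Op 1: add NA@46 -> ring=[46:NA]
Op 2: add NB@22 -> ring=[22:NB,46:NA]
Op 3: remove NA -> ring=[22:NB]
Op 4: add NC@40 -> ring=[22:NB,40:NC]
Op 5: remove NC -> ring=[22:NB]
Op 6: add ND@1 -> ring=[1:ND,22:NB]
Op 7: route key 0: smallest pos >= 0 is 1 -> ND
Op 8: remove NB -> ring=[1:ND]
Op 9: route key 84: none >= 84, wrap to smallest pos 1 -> ND
Op 10: route key 26: none >= 26, wrap to smallest pos 1 -> ND
Final route key 85: none >= 85, wrap to smallest pos 1 -> ND

Answer: ND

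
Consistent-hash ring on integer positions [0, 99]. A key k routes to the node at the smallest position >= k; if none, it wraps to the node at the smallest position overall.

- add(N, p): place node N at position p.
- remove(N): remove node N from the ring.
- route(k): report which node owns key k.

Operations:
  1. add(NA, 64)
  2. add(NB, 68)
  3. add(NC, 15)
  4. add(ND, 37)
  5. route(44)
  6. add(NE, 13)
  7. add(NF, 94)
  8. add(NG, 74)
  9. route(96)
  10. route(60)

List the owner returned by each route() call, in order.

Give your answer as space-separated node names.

Answer: NA NE NA

Derivation:
Op 1: add NA@64 -> ring=[64:NA]
Op 2: add NB@68 -> ring=[64:NA,68:NB]
Op 3: add NC@15 -> ring=[15:NC,64:NA,68:NB]
Op 4: add ND@37 -> ring=[15:NC,37:ND,64:NA,68:NB]
Op 5: route key 44: smallest pos >= 44 is 64 -> NA
Op 6: add NE@13 -> ring=[13:NE,15:NC,37:ND,64:NA,68:NB]
Op 7: add NF@94 -> ring=[13:NE,15:NC,37:ND,64:NA,68:NB,94:NF]
Op 8: add NG@74 -> ring=[13:NE,15:NC,37:ND,64:NA,68:NB,74:NG,94:NF]
Op 9: route key 96: none >= 96, wrap to smallest pos 13 -> NE
Op 10: route key 60: smallest pos >= 60 is 64 -> NA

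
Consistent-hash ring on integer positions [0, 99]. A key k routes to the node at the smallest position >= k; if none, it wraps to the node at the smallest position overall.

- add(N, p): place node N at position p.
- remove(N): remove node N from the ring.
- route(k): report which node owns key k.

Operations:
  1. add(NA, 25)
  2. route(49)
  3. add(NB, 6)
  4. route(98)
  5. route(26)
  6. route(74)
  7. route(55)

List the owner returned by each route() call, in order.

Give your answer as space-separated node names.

Answer: NA NB NB NB NB

Derivation:
Op 1: add NA@25 -> ring=[25:NA]
Op 2: route key 49: none >= 49, wrap to smallest pos 25 -> NA
Op 3: add NB@6 -> ring=[6:NB,25:NA]
Op 4: route key 98: none >= 98, wrap to smallest pos 6 -> NB
Op 5: route key 26: none >= 26, wrap to smallest pos 6 -> NB
Op 6: route key 74: none >= 74, wrap to smallest pos 6 -> NB
Op 7: route key 55: none >= 55, wrap to smallest pos 6 -> NB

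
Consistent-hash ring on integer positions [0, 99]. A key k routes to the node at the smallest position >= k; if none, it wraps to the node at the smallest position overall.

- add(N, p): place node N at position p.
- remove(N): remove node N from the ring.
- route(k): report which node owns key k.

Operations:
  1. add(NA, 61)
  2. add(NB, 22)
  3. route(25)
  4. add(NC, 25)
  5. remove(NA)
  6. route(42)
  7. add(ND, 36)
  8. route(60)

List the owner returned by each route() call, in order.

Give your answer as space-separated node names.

Answer: NA NB NB

Derivation:
Op 1: add NA@61 -> ring=[61:NA]
Op 2: add NB@22 -> ring=[22:NB,61:NA]
Op 3: route key 25: smallest pos >= 25 is 61 -> NA
Op 4: add NC@25 -> ring=[22:NB,25:NC,61:NA]
Op 5: remove NA -> ring=[22:NB,25:NC]
Op 6: route key 42: none >= 42, wrap to smallest pos 22 -> NB
Op 7: add ND@36 -> ring=[22:NB,25:NC,36:ND]
Op 8: route key 60: none >= 60, wrap to smallest pos 22 -> NB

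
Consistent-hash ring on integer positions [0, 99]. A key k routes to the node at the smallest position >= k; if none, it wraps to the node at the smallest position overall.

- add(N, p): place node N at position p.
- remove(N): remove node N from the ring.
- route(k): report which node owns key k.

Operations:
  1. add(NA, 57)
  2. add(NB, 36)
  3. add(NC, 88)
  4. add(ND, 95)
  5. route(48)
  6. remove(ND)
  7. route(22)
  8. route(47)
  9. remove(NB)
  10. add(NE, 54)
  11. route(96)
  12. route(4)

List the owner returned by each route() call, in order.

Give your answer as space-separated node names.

Answer: NA NB NA NE NE

Derivation:
Op 1: add NA@57 -> ring=[57:NA]
Op 2: add NB@36 -> ring=[36:NB,57:NA]
Op 3: add NC@88 -> ring=[36:NB,57:NA,88:NC]
Op 4: add ND@95 -> ring=[36:NB,57:NA,88:NC,95:ND]
Op 5: route key 48: smallest pos >= 48 is 57 -> NA
Op 6: remove ND -> ring=[36:NB,57:NA,88:NC]
Op 7: route key 22: smallest pos >= 22 is 36 -> NB
Op 8: route key 47: smallest pos >= 47 is 57 -> NA
Op 9: remove NB -> ring=[57:NA,88:NC]
Op 10: add NE@54 -> ring=[54:NE,57:NA,88:NC]
Op 11: route key 96: none >= 96, wrap to smallest pos 54 -> NE
Op 12: route key 4: smallest pos >= 4 is 54 -> NE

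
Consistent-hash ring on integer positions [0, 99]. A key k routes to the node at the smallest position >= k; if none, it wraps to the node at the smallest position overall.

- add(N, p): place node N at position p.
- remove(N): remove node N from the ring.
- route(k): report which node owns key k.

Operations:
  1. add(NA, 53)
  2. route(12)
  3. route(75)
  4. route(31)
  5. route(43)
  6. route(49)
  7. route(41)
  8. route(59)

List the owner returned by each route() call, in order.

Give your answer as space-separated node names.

Answer: NA NA NA NA NA NA NA

Derivation:
Op 1: add NA@53 -> ring=[53:NA]
Op 2: route key 12: smallest pos >= 12 is 53 -> NA
Op 3: route key 75: none >= 75, wrap to smallest pos 53 -> NA
Op 4: route key 31: smallest pos >= 31 is 53 -> NA
Op 5: route key 43: smallest pos >= 43 is 53 -> NA
Op 6: route key 49: smallest pos >= 49 is 53 -> NA
Op 7: route key 41: smallest pos >= 41 is 53 -> NA
Op 8: route key 59: none >= 59, wrap to smallest pos 53 -> NA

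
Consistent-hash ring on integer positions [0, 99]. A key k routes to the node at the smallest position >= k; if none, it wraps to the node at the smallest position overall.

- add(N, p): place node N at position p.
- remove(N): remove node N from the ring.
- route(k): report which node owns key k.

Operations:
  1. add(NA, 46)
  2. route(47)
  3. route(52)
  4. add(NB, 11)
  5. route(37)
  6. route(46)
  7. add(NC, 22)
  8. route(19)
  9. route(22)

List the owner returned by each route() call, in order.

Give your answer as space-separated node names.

Answer: NA NA NA NA NC NC

Derivation:
Op 1: add NA@46 -> ring=[46:NA]
Op 2: route key 47: none >= 47, wrap to smallest pos 46 -> NA
Op 3: route key 52: none >= 52, wrap to smallest pos 46 -> NA
Op 4: add NB@11 -> ring=[11:NB,46:NA]
Op 5: route key 37: smallest pos >= 37 is 46 -> NA
Op 6: route key 46: smallest pos >= 46 is 46 -> NA
Op 7: add NC@22 -> ring=[11:NB,22:NC,46:NA]
Op 8: route key 19: smallest pos >= 19 is 22 -> NC
Op 9: route key 22: smallest pos >= 22 is 22 -> NC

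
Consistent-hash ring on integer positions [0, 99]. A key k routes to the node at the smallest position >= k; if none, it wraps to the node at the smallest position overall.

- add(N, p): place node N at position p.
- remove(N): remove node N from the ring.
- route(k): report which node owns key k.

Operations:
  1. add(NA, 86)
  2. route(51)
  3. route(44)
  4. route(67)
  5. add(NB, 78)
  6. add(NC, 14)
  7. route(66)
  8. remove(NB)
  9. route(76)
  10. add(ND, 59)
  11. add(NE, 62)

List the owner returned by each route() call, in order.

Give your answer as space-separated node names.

Op 1: add NA@86 -> ring=[86:NA]
Op 2: route key 51: smallest pos >= 51 is 86 -> NA
Op 3: route key 44: smallest pos >= 44 is 86 -> NA
Op 4: route key 67: smallest pos >= 67 is 86 -> NA
Op 5: add NB@78 -> ring=[78:NB,86:NA]
Op 6: add NC@14 -> ring=[14:NC,78:NB,86:NA]
Op 7: route key 66: smallest pos >= 66 is 78 -> NB
Op 8: remove NB -> ring=[14:NC,86:NA]
Op 9: route key 76: smallest pos >= 76 is 86 -> NA
Op 10: add ND@59 -> ring=[14:NC,59:ND,86:NA]
Op 11: add NE@62 -> ring=[14:NC,59:ND,62:NE,86:NA]

Answer: NA NA NA NB NA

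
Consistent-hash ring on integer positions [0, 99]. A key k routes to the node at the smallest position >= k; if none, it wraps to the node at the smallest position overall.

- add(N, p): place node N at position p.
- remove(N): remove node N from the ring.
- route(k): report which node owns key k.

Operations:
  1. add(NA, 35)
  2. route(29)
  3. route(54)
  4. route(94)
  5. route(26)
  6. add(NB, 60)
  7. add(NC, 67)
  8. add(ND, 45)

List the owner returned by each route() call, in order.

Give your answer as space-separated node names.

Answer: NA NA NA NA

Derivation:
Op 1: add NA@35 -> ring=[35:NA]
Op 2: route key 29: smallest pos >= 29 is 35 -> NA
Op 3: route key 54: none >= 54, wrap to smallest pos 35 -> NA
Op 4: route key 94: none >= 94, wrap to smallest pos 35 -> NA
Op 5: route key 26: smallest pos >= 26 is 35 -> NA
Op 6: add NB@60 -> ring=[35:NA,60:NB]
Op 7: add NC@67 -> ring=[35:NA,60:NB,67:NC]
Op 8: add ND@45 -> ring=[35:NA,45:ND,60:NB,67:NC]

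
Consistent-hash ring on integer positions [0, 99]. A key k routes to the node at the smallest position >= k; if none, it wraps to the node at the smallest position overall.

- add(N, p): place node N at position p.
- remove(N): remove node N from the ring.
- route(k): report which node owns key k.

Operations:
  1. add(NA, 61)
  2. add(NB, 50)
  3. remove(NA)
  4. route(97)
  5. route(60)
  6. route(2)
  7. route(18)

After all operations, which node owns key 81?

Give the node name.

Answer: NB

Derivation:
Op 1: add NA@61 -> ring=[61:NA]
Op 2: add NB@50 -> ring=[50:NB,61:NA]
Op 3: remove NA -> ring=[50:NB]
Op 4: route key 97: none >= 97, wrap to smallest pos 50 -> NB
Op 5: route key 60: none >= 60, wrap to smallest pos 50 -> NB
Op 6: route key 2: smallest pos >= 2 is 50 -> NB
Op 7: route key 18: smallest pos >= 18 is 50 -> NB
Final route key 81: none >= 81, wrap to smallest pos 50 -> NB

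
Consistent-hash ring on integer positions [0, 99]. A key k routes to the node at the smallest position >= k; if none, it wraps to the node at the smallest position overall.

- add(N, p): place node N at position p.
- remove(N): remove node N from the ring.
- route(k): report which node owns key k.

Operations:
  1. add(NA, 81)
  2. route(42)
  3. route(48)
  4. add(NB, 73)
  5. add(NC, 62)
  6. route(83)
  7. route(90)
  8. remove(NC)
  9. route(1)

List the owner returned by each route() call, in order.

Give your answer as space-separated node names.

Op 1: add NA@81 -> ring=[81:NA]
Op 2: route key 42: smallest pos >= 42 is 81 -> NA
Op 3: route key 48: smallest pos >= 48 is 81 -> NA
Op 4: add NB@73 -> ring=[73:NB,81:NA]
Op 5: add NC@62 -> ring=[62:NC,73:NB,81:NA]
Op 6: route key 83: none >= 83, wrap to smallest pos 62 -> NC
Op 7: route key 90: none >= 90, wrap to smallest pos 62 -> NC
Op 8: remove NC -> ring=[73:NB,81:NA]
Op 9: route key 1: smallest pos >= 1 is 73 -> NB

Answer: NA NA NC NC NB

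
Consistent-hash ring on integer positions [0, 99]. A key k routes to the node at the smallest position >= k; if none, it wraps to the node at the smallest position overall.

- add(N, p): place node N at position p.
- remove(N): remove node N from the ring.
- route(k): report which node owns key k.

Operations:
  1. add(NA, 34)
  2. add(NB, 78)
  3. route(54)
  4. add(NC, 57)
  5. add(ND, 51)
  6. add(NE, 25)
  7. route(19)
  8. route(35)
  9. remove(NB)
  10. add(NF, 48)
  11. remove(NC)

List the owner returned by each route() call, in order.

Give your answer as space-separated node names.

Answer: NB NE ND

Derivation:
Op 1: add NA@34 -> ring=[34:NA]
Op 2: add NB@78 -> ring=[34:NA,78:NB]
Op 3: route key 54: smallest pos >= 54 is 78 -> NB
Op 4: add NC@57 -> ring=[34:NA,57:NC,78:NB]
Op 5: add ND@51 -> ring=[34:NA,51:ND,57:NC,78:NB]
Op 6: add NE@25 -> ring=[25:NE,34:NA,51:ND,57:NC,78:NB]
Op 7: route key 19: smallest pos >= 19 is 25 -> NE
Op 8: route key 35: smallest pos >= 35 is 51 -> ND
Op 9: remove NB -> ring=[25:NE,34:NA,51:ND,57:NC]
Op 10: add NF@48 -> ring=[25:NE,34:NA,48:NF,51:ND,57:NC]
Op 11: remove NC -> ring=[25:NE,34:NA,48:NF,51:ND]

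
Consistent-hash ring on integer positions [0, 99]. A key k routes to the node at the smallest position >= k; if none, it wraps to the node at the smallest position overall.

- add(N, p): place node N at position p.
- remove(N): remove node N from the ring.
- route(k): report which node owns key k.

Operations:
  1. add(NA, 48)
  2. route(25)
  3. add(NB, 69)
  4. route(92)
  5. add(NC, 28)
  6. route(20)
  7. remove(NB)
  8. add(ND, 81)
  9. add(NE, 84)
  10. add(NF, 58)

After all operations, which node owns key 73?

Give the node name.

Op 1: add NA@48 -> ring=[48:NA]
Op 2: route key 25: smallest pos >= 25 is 48 -> NA
Op 3: add NB@69 -> ring=[48:NA,69:NB]
Op 4: route key 92: none >= 92, wrap to smallest pos 48 -> NA
Op 5: add NC@28 -> ring=[28:NC,48:NA,69:NB]
Op 6: route key 20: smallest pos >= 20 is 28 -> NC
Op 7: remove NB -> ring=[28:NC,48:NA]
Op 8: add ND@81 -> ring=[28:NC,48:NA,81:ND]
Op 9: add NE@84 -> ring=[28:NC,48:NA,81:ND,84:NE]
Op 10: add NF@58 -> ring=[28:NC,48:NA,58:NF,81:ND,84:NE]
Final route key 73: smallest pos >= 73 is 81 -> ND

Answer: ND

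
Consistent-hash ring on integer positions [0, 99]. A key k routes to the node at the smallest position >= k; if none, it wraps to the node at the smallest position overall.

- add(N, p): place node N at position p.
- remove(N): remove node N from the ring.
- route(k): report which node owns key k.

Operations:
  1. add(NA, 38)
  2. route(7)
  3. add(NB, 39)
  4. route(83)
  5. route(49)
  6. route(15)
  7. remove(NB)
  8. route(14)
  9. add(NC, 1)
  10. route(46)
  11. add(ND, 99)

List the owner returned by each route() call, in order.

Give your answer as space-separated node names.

Answer: NA NA NA NA NA NC

Derivation:
Op 1: add NA@38 -> ring=[38:NA]
Op 2: route key 7: smallest pos >= 7 is 38 -> NA
Op 3: add NB@39 -> ring=[38:NA,39:NB]
Op 4: route key 83: none >= 83, wrap to smallest pos 38 -> NA
Op 5: route key 49: none >= 49, wrap to smallest pos 38 -> NA
Op 6: route key 15: smallest pos >= 15 is 38 -> NA
Op 7: remove NB -> ring=[38:NA]
Op 8: route key 14: smallest pos >= 14 is 38 -> NA
Op 9: add NC@1 -> ring=[1:NC,38:NA]
Op 10: route key 46: none >= 46, wrap to smallest pos 1 -> NC
Op 11: add ND@99 -> ring=[1:NC,38:NA,99:ND]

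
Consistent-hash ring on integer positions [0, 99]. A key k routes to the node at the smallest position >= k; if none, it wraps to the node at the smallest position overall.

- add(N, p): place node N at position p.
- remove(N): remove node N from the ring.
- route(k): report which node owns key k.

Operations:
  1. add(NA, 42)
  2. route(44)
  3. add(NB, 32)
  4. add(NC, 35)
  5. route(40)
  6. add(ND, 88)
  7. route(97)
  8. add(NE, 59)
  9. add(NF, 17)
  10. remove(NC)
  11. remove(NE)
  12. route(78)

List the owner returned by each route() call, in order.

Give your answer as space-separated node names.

Answer: NA NA NB ND

Derivation:
Op 1: add NA@42 -> ring=[42:NA]
Op 2: route key 44: none >= 44, wrap to smallest pos 42 -> NA
Op 3: add NB@32 -> ring=[32:NB,42:NA]
Op 4: add NC@35 -> ring=[32:NB,35:NC,42:NA]
Op 5: route key 40: smallest pos >= 40 is 42 -> NA
Op 6: add ND@88 -> ring=[32:NB,35:NC,42:NA,88:ND]
Op 7: route key 97: none >= 97, wrap to smallest pos 32 -> NB
Op 8: add NE@59 -> ring=[32:NB,35:NC,42:NA,59:NE,88:ND]
Op 9: add NF@17 -> ring=[17:NF,32:NB,35:NC,42:NA,59:NE,88:ND]
Op 10: remove NC -> ring=[17:NF,32:NB,42:NA,59:NE,88:ND]
Op 11: remove NE -> ring=[17:NF,32:NB,42:NA,88:ND]
Op 12: route key 78: smallest pos >= 78 is 88 -> ND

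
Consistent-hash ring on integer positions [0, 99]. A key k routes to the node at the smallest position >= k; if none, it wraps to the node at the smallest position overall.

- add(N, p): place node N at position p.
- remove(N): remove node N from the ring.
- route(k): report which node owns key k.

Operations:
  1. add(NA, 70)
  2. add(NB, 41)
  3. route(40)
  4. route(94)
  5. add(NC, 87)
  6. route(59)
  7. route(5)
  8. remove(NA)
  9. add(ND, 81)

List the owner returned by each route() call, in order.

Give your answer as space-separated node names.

Op 1: add NA@70 -> ring=[70:NA]
Op 2: add NB@41 -> ring=[41:NB,70:NA]
Op 3: route key 40: smallest pos >= 40 is 41 -> NB
Op 4: route key 94: none >= 94, wrap to smallest pos 41 -> NB
Op 5: add NC@87 -> ring=[41:NB,70:NA,87:NC]
Op 6: route key 59: smallest pos >= 59 is 70 -> NA
Op 7: route key 5: smallest pos >= 5 is 41 -> NB
Op 8: remove NA -> ring=[41:NB,87:NC]
Op 9: add ND@81 -> ring=[41:NB,81:ND,87:NC]

Answer: NB NB NA NB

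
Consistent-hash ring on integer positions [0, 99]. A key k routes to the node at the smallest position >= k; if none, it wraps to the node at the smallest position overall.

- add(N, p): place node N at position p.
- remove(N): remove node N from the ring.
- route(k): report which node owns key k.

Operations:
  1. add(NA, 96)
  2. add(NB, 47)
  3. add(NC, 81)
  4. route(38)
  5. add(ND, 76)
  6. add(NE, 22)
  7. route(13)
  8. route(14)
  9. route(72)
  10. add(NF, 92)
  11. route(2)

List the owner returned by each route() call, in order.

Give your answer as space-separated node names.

Op 1: add NA@96 -> ring=[96:NA]
Op 2: add NB@47 -> ring=[47:NB,96:NA]
Op 3: add NC@81 -> ring=[47:NB,81:NC,96:NA]
Op 4: route key 38: smallest pos >= 38 is 47 -> NB
Op 5: add ND@76 -> ring=[47:NB,76:ND,81:NC,96:NA]
Op 6: add NE@22 -> ring=[22:NE,47:NB,76:ND,81:NC,96:NA]
Op 7: route key 13: smallest pos >= 13 is 22 -> NE
Op 8: route key 14: smallest pos >= 14 is 22 -> NE
Op 9: route key 72: smallest pos >= 72 is 76 -> ND
Op 10: add NF@92 -> ring=[22:NE,47:NB,76:ND,81:NC,92:NF,96:NA]
Op 11: route key 2: smallest pos >= 2 is 22 -> NE

Answer: NB NE NE ND NE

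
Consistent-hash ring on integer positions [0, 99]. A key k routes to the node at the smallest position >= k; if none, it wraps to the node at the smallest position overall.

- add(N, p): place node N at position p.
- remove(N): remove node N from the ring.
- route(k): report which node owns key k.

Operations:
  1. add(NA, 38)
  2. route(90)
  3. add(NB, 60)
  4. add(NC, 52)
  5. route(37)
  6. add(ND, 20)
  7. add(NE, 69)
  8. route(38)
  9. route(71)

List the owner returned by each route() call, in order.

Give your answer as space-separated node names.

Answer: NA NA NA ND

Derivation:
Op 1: add NA@38 -> ring=[38:NA]
Op 2: route key 90: none >= 90, wrap to smallest pos 38 -> NA
Op 3: add NB@60 -> ring=[38:NA,60:NB]
Op 4: add NC@52 -> ring=[38:NA,52:NC,60:NB]
Op 5: route key 37: smallest pos >= 37 is 38 -> NA
Op 6: add ND@20 -> ring=[20:ND,38:NA,52:NC,60:NB]
Op 7: add NE@69 -> ring=[20:ND,38:NA,52:NC,60:NB,69:NE]
Op 8: route key 38: smallest pos >= 38 is 38 -> NA
Op 9: route key 71: none >= 71, wrap to smallest pos 20 -> ND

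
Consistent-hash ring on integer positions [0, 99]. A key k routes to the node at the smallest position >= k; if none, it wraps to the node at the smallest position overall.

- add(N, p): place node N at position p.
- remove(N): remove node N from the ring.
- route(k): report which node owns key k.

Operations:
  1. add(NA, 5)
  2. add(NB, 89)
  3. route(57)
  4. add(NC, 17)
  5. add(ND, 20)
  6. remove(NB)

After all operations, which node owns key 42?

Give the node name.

Answer: NA

Derivation:
Op 1: add NA@5 -> ring=[5:NA]
Op 2: add NB@89 -> ring=[5:NA,89:NB]
Op 3: route key 57: smallest pos >= 57 is 89 -> NB
Op 4: add NC@17 -> ring=[5:NA,17:NC,89:NB]
Op 5: add ND@20 -> ring=[5:NA,17:NC,20:ND,89:NB]
Op 6: remove NB -> ring=[5:NA,17:NC,20:ND]
Final route key 42: none >= 42, wrap to smallest pos 5 -> NA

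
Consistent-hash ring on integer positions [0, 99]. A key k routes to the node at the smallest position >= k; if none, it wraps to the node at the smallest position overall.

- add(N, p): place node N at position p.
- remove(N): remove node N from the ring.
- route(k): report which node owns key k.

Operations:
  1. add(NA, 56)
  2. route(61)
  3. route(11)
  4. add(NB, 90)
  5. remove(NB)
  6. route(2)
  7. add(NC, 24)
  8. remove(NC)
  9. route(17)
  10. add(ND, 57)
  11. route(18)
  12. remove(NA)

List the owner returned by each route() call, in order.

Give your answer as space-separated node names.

Op 1: add NA@56 -> ring=[56:NA]
Op 2: route key 61: none >= 61, wrap to smallest pos 56 -> NA
Op 3: route key 11: smallest pos >= 11 is 56 -> NA
Op 4: add NB@90 -> ring=[56:NA,90:NB]
Op 5: remove NB -> ring=[56:NA]
Op 6: route key 2: smallest pos >= 2 is 56 -> NA
Op 7: add NC@24 -> ring=[24:NC,56:NA]
Op 8: remove NC -> ring=[56:NA]
Op 9: route key 17: smallest pos >= 17 is 56 -> NA
Op 10: add ND@57 -> ring=[56:NA,57:ND]
Op 11: route key 18: smallest pos >= 18 is 56 -> NA
Op 12: remove NA -> ring=[57:ND]

Answer: NA NA NA NA NA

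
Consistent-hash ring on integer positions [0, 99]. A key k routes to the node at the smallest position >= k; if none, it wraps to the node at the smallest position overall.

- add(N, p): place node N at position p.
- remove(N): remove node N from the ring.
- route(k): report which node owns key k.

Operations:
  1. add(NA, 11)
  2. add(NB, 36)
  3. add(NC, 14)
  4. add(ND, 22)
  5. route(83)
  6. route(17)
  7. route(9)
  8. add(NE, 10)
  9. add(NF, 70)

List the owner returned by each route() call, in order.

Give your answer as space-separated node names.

Op 1: add NA@11 -> ring=[11:NA]
Op 2: add NB@36 -> ring=[11:NA,36:NB]
Op 3: add NC@14 -> ring=[11:NA,14:NC,36:NB]
Op 4: add ND@22 -> ring=[11:NA,14:NC,22:ND,36:NB]
Op 5: route key 83: none >= 83, wrap to smallest pos 11 -> NA
Op 6: route key 17: smallest pos >= 17 is 22 -> ND
Op 7: route key 9: smallest pos >= 9 is 11 -> NA
Op 8: add NE@10 -> ring=[10:NE,11:NA,14:NC,22:ND,36:NB]
Op 9: add NF@70 -> ring=[10:NE,11:NA,14:NC,22:ND,36:NB,70:NF]

Answer: NA ND NA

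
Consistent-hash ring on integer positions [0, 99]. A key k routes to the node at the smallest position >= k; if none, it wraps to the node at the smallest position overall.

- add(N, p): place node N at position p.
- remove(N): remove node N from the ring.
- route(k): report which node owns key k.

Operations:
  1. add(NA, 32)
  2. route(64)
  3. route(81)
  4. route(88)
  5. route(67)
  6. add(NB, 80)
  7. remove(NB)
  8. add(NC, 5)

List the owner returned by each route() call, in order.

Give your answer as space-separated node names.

Op 1: add NA@32 -> ring=[32:NA]
Op 2: route key 64: none >= 64, wrap to smallest pos 32 -> NA
Op 3: route key 81: none >= 81, wrap to smallest pos 32 -> NA
Op 4: route key 88: none >= 88, wrap to smallest pos 32 -> NA
Op 5: route key 67: none >= 67, wrap to smallest pos 32 -> NA
Op 6: add NB@80 -> ring=[32:NA,80:NB]
Op 7: remove NB -> ring=[32:NA]
Op 8: add NC@5 -> ring=[5:NC,32:NA]

Answer: NA NA NA NA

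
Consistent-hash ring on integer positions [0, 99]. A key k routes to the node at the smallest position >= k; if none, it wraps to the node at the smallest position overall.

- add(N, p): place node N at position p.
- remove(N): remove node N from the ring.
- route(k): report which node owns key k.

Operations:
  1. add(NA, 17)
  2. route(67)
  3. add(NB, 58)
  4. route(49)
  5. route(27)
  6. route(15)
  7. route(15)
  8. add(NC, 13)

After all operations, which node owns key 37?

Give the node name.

Answer: NB

Derivation:
Op 1: add NA@17 -> ring=[17:NA]
Op 2: route key 67: none >= 67, wrap to smallest pos 17 -> NA
Op 3: add NB@58 -> ring=[17:NA,58:NB]
Op 4: route key 49: smallest pos >= 49 is 58 -> NB
Op 5: route key 27: smallest pos >= 27 is 58 -> NB
Op 6: route key 15: smallest pos >= 15 is 17 -> NA
Op 7: route key 15: smallest pos >= 15 is 17 -> NA
Op 8: add NC@13 -> ring=[13:NC,17:NA,58:NB]
Final route key 37: smallest pos >= 37 is 58 -> NB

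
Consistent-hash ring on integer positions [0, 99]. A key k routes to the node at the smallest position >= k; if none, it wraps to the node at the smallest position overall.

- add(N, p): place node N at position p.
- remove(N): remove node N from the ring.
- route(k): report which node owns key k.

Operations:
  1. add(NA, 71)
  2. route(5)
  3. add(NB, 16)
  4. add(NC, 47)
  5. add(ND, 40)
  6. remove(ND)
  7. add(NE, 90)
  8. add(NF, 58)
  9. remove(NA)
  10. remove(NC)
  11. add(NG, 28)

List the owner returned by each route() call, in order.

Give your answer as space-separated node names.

Op 1: add NA@71 -> ring=[71:NA]
Op 2: route key 5: smallest pos >= 5 is 71 -> NA
Op 3: add NB@16 -> ring=[16:NB,71:NA]
Op 4: add NC@47 -> ring=[16:NB,47:NC,71:NA]
Op 5: add ND@40 -> ring=[16:NB,40:ND,47:NC,71:NA]
Op 6: remove ND -> ring=[16:NB,47:NC,71:NA]
Op 7: add NE@90 -> ring=[16:NB,47:NC,71:NA,90:NE]
Op 8: add NF@58 -> ring=[16:NB,47:NC,58:NF,71:NA,90:NE]
Op 9: remove NA -> ring=[16:NB,47:NC,58:NF,90:NE]
Op 10: remove NC -> ring=[16:NB,58:NF,90:NE]
Op 11: add NG@28 -> ring=[16:NB,28:NG,58:NF,90:NE]

Answer: NA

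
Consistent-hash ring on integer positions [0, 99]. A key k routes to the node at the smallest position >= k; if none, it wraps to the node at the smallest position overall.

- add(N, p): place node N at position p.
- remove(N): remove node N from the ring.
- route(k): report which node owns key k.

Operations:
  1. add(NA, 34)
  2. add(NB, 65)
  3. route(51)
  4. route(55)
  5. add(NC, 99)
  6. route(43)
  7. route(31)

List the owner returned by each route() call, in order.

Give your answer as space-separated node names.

Op 1: add NA@34 -> ring=[34:NA]
Op 2: add NB@65 -> ring=[34:NA,65:NB]
Op 3: route key 51: smallest pos >= 51 is 65 -> NB
Op 4: route key 55: smallest pos >= 55 is 65 -> NB
Op 5: add NC@99 -> ring=[34:NA,65:NB,99:NC]
Op 6: route key 43: smallest pos >= 43 is 65 -> NB
Op 7: route key 31: smallest pos >= 31 is 34 -> NA

Answer: NB NB NB NA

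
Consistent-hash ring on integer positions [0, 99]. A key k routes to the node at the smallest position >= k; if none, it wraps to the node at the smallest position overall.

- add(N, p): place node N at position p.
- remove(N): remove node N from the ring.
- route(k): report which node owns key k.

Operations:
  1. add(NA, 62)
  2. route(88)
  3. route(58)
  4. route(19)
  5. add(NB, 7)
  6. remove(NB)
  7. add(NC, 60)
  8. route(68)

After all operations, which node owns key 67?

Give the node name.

Op 1: add NA@62 -> ring=[62:NA]
Op 2: route key 88: none >= 88, wrap to smallest pos 62 -> NA
Op 3: route key 58: smallest pos >= 58 is 62 -> NA
Op 4: route key 19: smallest pos >= 19 is 62 -> NA
Op 5: add NB@7 -> ring=[7:NB,62:NA]
Op 6: remove NB -> ring=[62:NA]
Op 7: add NC@60 -> ring=[60:NC,62:NA]
Op 8: route key 68: none >= 68, wrap to smallest pos 60 -> NC
Final route key 67: none >= 67, wrap to smallest pos 60 -> NC

Answer: NC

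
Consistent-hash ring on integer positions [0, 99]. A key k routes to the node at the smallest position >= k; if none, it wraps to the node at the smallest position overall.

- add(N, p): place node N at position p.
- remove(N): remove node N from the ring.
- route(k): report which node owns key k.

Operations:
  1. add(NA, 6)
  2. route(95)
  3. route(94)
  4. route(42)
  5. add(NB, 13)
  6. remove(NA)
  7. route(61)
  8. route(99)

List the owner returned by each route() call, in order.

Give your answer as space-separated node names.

Answer: NA NA NA NB NB

Derivation:
Op 1: add NA@6 -> ring=[6:NA]
Op 2: route key 95: none >= 95, wrap to smallest pos 6 -> NA
Op 3: route key 94: none >= 94, wrap to smallest pos 6 -> NA
Op 4: route key 42: none >= 42, wrap to smallest pos 6 -> NA
Op 5: add NB@13 -> ring=[6:NA,13:NB]
Op 6: remove NA -> ring=[13:NB]
Op 7: route key 61: none >= 61, wrap to smallest pos 13 -> NB
Op 8: route key 99: none >= 99, wrap to smallest pos 13 -> NB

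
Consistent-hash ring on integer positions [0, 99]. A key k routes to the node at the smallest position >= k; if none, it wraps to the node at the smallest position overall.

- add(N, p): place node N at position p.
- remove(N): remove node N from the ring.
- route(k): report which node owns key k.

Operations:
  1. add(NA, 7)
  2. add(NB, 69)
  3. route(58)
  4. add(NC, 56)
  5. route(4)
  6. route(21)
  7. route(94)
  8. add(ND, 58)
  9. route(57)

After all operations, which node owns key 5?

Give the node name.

Answer: NA

Derivation:
Op 1: add NA@7 -> ring=[7:NA]
Op 2: add NB@69 -> ring=[7:NA,69:NB]
Op 3: route key 58: smallest pos >= 58 is 69 -> NB
Op 4: add NC@56 -> ring=[7:NA,56:NC,69:NB]
Op 5: route key 4: smallest pos >= 4 is 7 -> NA
Op 6: route key 21: smallest pos >= 21 is 56 -> NC
Op 7: route key 94: none >= 94, wrap to smallest pos 7 -> NA
Op 8: add ND@58 -> ring=[7:NA,56:NC,58:ND,69:NB]
Op 9: route key 57: smallest pos >= 57 is 58 -> ND
Final route key 5: smallest pos >= 5 is 7 -> NA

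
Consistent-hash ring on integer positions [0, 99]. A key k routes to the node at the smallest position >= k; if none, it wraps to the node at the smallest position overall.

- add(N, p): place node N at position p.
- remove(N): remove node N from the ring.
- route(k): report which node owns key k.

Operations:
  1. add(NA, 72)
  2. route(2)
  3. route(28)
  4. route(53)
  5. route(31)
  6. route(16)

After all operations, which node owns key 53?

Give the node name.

Answer: NA

Derivation:
Op 1: add NA@72 -> ring=[72:NA]
Op 2: route key 2: smallest pos >= 2 is 72 -> NA
Op 3: route key 28: smallest pos >= 28 is 72 -> NA
Op 4: route key 53: smallest pos >= 53 is 72 -> NA
Op 5: route key 31: smallest pos >= 31 is 72 -> NA
Op 6: route key 16: smallest pos >= 16 is 72 -> NA
Final route key 53: smallest pos >= 53 is 72 -> NA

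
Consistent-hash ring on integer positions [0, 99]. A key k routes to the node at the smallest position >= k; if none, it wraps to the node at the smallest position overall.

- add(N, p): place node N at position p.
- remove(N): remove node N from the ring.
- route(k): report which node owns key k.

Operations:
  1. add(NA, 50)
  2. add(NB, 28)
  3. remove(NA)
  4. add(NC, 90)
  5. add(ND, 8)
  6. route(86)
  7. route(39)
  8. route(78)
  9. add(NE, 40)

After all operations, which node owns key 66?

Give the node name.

Op 1: add NA@50 -> ring=[50:NA]
Op 2: add NB@28 -> ring=[28:NB,50:NA]
Op 3: remove NA -> ring=[28:NB]
Op 4: add NC@90 -> ring=[28:NB,90:NC]
Op 5: add ND@8 -> ring=[8:ND,28:NB,90:NC]
Op 6: route key 86: smallest pos >= 86 is 90 -> NC
Op 7: route key 39: smallest pos >= 39 is 90 -> NC
Op 8: route key 78: smallest pos >= 78 is 90 -> NC
Op 9: add NE@40 -> ring=[8:ND,28:NB,40:NE,90:NC]
Final route key 66: smallest pos >= 66 is 90 -> NC

Answer: NC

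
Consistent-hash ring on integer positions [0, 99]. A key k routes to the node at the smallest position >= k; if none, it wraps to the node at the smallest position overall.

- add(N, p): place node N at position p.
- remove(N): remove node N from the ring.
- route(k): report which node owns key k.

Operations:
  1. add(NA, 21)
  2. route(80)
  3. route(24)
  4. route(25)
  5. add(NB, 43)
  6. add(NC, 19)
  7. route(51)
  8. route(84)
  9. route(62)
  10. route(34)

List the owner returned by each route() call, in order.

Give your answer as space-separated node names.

Op 1: add NA@21 -> ring=[21:NA]
Op 2: route key 80: none >= 80, wrap to smallest pos 21 -> NA
Op 3: route key 24: none >= 24, wrap to smallest pos 21 -> NA
Op 4: route key 25: none >= 25, wrap to smallest pos 21 -> NA
Op 5: add NB@43 -> ring=[21:NA,43:NB]
Op 6: add NC@19 -> ring=[19:NC,21:NA,43:NB]
Op 7: route key 51: none >= 51, wrap to smallest pos 19 -> NC
Op 8: route key 84: none >= 84, wrap to smallest pos 19 -> NC
Op 9: route key 62: none >= 62, wrap to smallest pos 19 -> NC
Op 10: route key 34: smallest pos >= 34 is 43 -> NB

Answer: NA NA NA NC NC NC NB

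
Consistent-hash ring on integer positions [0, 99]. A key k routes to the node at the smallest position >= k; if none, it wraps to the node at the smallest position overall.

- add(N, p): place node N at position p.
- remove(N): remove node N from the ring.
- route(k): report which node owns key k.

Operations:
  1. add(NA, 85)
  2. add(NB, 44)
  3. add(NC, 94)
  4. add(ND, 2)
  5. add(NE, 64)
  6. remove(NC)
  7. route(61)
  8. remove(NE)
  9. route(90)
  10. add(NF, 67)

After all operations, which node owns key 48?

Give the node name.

Op 1: add NA@85 -> ring=[85:NA]
Op 2: add NB@44 -> ring=[44:NB,85:NA]
Op 3: add NC@94 -> ring=[44:NB,85:NA,94:NC]
Op 4: add ND@2 -> ring=[2:ND,44:NB,85:NA,94:NC]
Op 5: add NE@64 -> ring=[2:ND,44:NB,64:NE,85:NA,94:NC]
Op 6: remove NC -> ring=[2:ND,44:NB,64:NE,85:NA]
Op 7: route key 61: smallest pos >= 61 is 64 -> NE
Op 8: remove NE -> ring=[2:ND,44:NB,85:NA]
Op 9: route key 90: none >= 90, wrap to smallest pos 2 -> ND
Op 10: add NF@67 -> ring=[2:ND,44:NB,67:NF,85:NA]
Final route key 48: smallest pos >= 48 is 67 -> NF

Answer: NF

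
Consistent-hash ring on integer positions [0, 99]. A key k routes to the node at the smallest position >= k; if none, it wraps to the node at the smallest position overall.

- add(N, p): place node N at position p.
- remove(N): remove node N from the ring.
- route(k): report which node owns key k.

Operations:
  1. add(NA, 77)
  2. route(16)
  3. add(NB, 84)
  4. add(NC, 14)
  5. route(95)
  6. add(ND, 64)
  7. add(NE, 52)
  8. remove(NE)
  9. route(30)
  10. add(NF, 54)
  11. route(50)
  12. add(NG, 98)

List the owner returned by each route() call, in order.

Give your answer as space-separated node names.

Op 1: add NA@77 -> ring=[77:NA]
Op 2: route key 16: smallest pos >= 16 is 77 -> NA
Op 3: add NB@84 -> ring=[77:NA,84:NB]
Op 4: add NC@14 -> ring=[14:NC,77:NA,84:NB]
Op 5: route key 95: none >= 95, wrap to smallest pos 14 -> NC
Op 6: add ND@64 -> ring=[14:NC,64:ND,77:NA,84:NB]
Op 7: add NE@52 -> ring=[14:NC,52:NE,64:ND,77:NA,84:NB]
Op 8: remove NE -> ring=[14:NC,64:ND,77:NA,84:NB]
Op 9: route key 30: smallest pos >= 30 is 64 -> ND
Op 10: add NF@54 -> ring=[14:NC,54:NF,64:ND,77:NA,84:NB]
Op 11: route key 50: smallest pos >= 50 is 54 -> NF
Op 12: add NG@98 -> ring=[14:NC,54:NF,64:ND,77:NA,84:NB,98:NG]

Answer: NA NC ND NF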